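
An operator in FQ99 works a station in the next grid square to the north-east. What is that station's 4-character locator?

Longitude square 9; +1 → 10, wraps to 0, carry into field.
Longitude field F = 5; +1 → 6 = G.
Latitude square 9; +1 → 10, wraps to 0, carry into field.
Latitude field Q = 16; +1 → 17 = R.

GR00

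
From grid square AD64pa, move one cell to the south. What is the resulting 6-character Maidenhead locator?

AD63px

Latitude subsquare a = 0; −1 → -1, wraps to 23 = x, carry into square.
Latitude square 4; −1 → 3.
The longitude characters are unchanged.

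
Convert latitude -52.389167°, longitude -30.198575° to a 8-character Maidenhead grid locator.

Add 180° to longitude and 90° to latitude: 149.80142, 37.61083.
Field: lon ⌊149.80142/20⌋ = 7 → H; lat ⌊37.61083/10⌋ = 3 → D.
Square: lon ⌊9.80142/2⌋ = 4; lat ⌊7.61083/1⌋ = 7.
Subsquare: lon ⌊1.80142/0.0833333⌋ = 21 → v; lat ⌊0.61083/0.0416667⌋ = 14 → o.
Extended square: lon ⌊0.05142/0.00833333⌋ = 6; lat ⌊0.02750/0.00416667⌋ = 6.

HD47vo66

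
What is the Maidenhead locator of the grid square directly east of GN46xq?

GN56aq

Longitude subsquare x = 23; +1 → 24, wraps to 0 = a, carry into square.
Longitude square 4; +1 → 5.
The latitude characters are unchanged.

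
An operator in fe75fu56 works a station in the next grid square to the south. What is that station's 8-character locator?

Latitude extended square 6; −1 → 5.
The longitude characters are unchanged.

FE75fu55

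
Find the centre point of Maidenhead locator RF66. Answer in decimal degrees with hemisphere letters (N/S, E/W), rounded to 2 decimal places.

33.50° S, 173.00° E

Field R=17, F=5: +17·20° lon, +5·10° lat → SW at lon 160°, lat -40°.
Square 6, 6: +6·2° lon, +6·1° lat → SW at lon 172°, lat -34°.
Cell spans 2° lon × 1° lat. Centre is SW corner plus half of each.
latitude 33.50° S, longitude 173.00° E.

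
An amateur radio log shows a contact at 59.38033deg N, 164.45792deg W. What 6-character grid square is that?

AO79sj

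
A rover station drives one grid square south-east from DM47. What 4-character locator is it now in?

Longitude square 4; +1 → 5.
Latitude square 7; −1 → 6.

DM56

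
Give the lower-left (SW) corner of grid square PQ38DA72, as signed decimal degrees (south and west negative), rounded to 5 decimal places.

Field P=15, Q=16: +15·20° lon, +16·10° lat → SW at lon 120°, lat 70°.
Square 3, 8: +3·2° lon, +8·1° lat → SW at lon 126°, lat 78°.
Subsquare d=3, a=0: +3·0.0833333° lon, +0·0.0416667° lat → SW at lon 126.25°, lat 78°.
Extended square 7, 2: +7·0.00833333° lon, +2·0.00416667° lat → SW at lon 126.308°, lat 78.0083°.
latitude 78.00833, longitude 126.30833.

78.00833, 126.30833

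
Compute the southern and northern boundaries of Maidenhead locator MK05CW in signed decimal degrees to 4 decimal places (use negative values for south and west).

Field M=12, K=10: +12·20° lon, +10·10° lat → SW at lon 60°, lat 10°.
Square 0, 5: +0·2° lon, +5·1° lat → SW at lon 60°, lat 15°.
Subsquare c=2, w=22: +2·0.0833333° lon, +22·0.0416667° lat → SW at lon 60.1667°, lat 15.9167°.
Cell spans 0.0833333° lon × 0.0416667° lat.
south 15.9167, north 15.9583.

15.9167, 15.9583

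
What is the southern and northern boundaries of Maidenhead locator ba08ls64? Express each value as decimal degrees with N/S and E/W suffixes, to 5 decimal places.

Field B=1, A=0: +1·20° lon, +0·10° lat → SW at lon -160°, lat -90°.
Square 0, 8: +0·2° lon, +8·1° lat → SW at lon -160°, lat -82°.
Subsquare l=11, s=18: +11·0.0833333° lon, +18·0.0416667° lat → SW at lon -159.083°, lat -81.25°.
Extended square 6, 4: +6·0.00833333° lon, +4·0.00416667° lat → SW at lon -159.033°, lat -81.2333°.
Cell spans 0.00833333° lon × 0.00416667° lat.
south 81.23333° S, north 81.22917° S.

81.23333° S, 81.22917° S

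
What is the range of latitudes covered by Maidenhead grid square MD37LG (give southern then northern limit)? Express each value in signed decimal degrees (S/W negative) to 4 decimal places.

Field M=12, D=3: +12·20° lon, +3·10° lat → SW at lon 60°, lat -60°.
Square 3, 7: +3·2° lon, +7·1° lat → SW at lon 66°, lat -53°.
Subsquare l=11, g=6: +11·0.0833333° lon, +6·0.0416667° lat → SW at lon 66.9167°, lat -52.75°.
Cell spans 0.0833333° lon × 0.0416667° lat.
south -52.7500, north -52.7083.

-52.7500, -52.7083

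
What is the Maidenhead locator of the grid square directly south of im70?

IL79

Latitude square 0; −1 → -1, wraps to 9, carry into field.
Latitude field M = 12; −1 → 11 = L.
The longitude characters are unchanged.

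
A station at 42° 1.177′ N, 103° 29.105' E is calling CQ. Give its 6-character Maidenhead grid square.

ON12ra

Add 180° to longitude and 90° to latitude: 283.4851, 132.0196.
Field: lon ⌊283.4851/20⌋ = 14 → O; lat ⌊132.0196/10⌋ = 13 → N.
Square: lon ⌊3.4851/2⌋ = 1; lat ⌊2.0196/1⌋ = 2.
Subsquare: lon ⌊1.4851/0.0833333⌋ = 17 → r; lat ⌊0.0196/0.0416667⌋ = 0 → a.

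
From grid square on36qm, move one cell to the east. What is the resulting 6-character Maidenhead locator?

Longitude subsquare q = 16; +1 → 17 = r.
The latitude characters are unchanged.

ON36rm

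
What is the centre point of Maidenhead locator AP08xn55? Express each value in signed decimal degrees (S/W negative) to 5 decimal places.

68.56458, -178.03750

Field A=0, P=15: +0·20° lon, +15·10° lat → SW at lon -180°, lat 60°.
Square 0, 8: +0·2° lon, +8·1° lat → SW at lon -180°, lat 68°.
Subsquare x=23, n=13: +23·0.0833333° lon, +13·0.0416667° lat → SW at lon -178.083°, lat 68.5417°.
Extended square 5, 5: +5·0.00833333° lon, +5·0.00416667° lat → SW at lon -178.042°, lat 68.5625°.
Cell spans 0.00833333° lon × 0.00416667° lat. Centre is SW corner plus half of each.
latitude 68.56458, longitude -178.03750.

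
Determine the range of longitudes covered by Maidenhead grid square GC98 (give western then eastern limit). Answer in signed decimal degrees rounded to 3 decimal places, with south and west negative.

-42.000, -40.000

Field G=6, C=2: +6·20° lon, +2·10° lat → SW at lon -60°, lat -70°.
Square 9, 8: +9·2° lon, +8·1° lat → SW at lon -42°, lat -62°.
Cell spans 2° lon × 1° lat.
west -42.000, east -40.000.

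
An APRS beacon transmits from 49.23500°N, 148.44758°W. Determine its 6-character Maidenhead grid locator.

Add 180° to longitude and 90° to latitude: 31.5524, 139.2350.
Field: lon ⌊31.5524/20⌋ = 1 → B; lat ⌊139.2350/10⌋ = 13 → N.
Square: lon ⌊11.5524/2⌋ = 5; lat ⌊9.2350/1⌋ = 9.
Subsquare: lon ⌊1.5524/0.0833333⌋ = 18 → s; lat ⌊0.2350/0.0416667⌋ = 5 → f.

BN59sf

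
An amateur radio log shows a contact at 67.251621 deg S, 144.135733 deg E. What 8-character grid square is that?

QC22br69

Offset from 180°W / 90°S: lon 324.13573°, lat 22.74838°.
Field: lon ⌊324.13573/20⌋ = 16 → Q; lat ⌊22.74838/10⌋ = 2 → C.
Square: lon ⌊4.13573/2⌋ = 2; lat ⌊2.74838/1⌋ = 2.
Subsquare: lon ⌊0.13573/0.0833333⌋ = 1 → b; lat ⌊0.74838/0.0416667⌋ = 17 → r.
Extended square: lon ⌊0.05240/0.00833333⌋ = 6; lat ⌊0.04005/0.00416667⌋ = 9.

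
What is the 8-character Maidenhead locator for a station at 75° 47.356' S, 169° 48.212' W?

AB54cf30

Shift to the Maidenhead origin (180°W, 90°S): lon 10.19647, lat 14.21073.
Field: lon ⌊10.19647/20⌋ = 0 → A; lat ⌊14.21073/10⌋ = 1 → B.
Square: lon ⌊10.19647/2⌋ = 5; lat ⌊4.21073/1⌋ = 4.
Subsquare: lon ⌊0.19647/0.0833333⌋ = 2 → c; lat ⌊0.21073/0.0416667⌋ = 5 → f.
Extended square: lon ⌊0.02980/0.00833333⌋ = 3; lat ⌊0.00240/0.00416667⌋ = 0.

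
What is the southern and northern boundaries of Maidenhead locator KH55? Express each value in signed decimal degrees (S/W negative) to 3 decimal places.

-15.000, -14.000

Field K=10, H=7: +10·20° lon, +7·10° lat → SW at lon 20°, lat -20°.
Square 5, 5: +5·2° lon, +5·1° lat → SW at lon 30°, lat -15°.
Cell spans 2° lon × 1° lat.
south -15.000, north -14.000.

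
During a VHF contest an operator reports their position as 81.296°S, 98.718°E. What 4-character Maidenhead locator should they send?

Shift to the Maidenhead origin (180°W, 90°S): lon 278.72, lat 8.70.
Field: lon ⌊278.72/20⌋ = 13 → N; lat ⌊8.70/10⌋ = 0 → A.
Square: lon ⌊18.72/2⌋ = 9; lat ⌊8.70/1⌋ = 8.

NA98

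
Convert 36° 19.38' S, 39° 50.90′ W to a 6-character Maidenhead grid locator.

HF03bq

Shift to the Maidenhead origin (180°W, 90°S): lon 140.1517, lat 53.6770.
Field: 140.1517/20 → 7 → H, 53.6770/10 → 5 → F; chars HF.
Square: 0.1517/2 → 0, 3.6770/1 → 3; chars 03.
Subsquare: 0.1517/0.0833333 → 1 → b, 0.6770/0.0416667 → 16 → q; chars bq.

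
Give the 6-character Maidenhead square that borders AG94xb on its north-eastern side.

Longitude subsquare x = 23; +1 → 24, wraps to 0 = a, carry into square.
Longitude square 9; +1 → 10, wraps to 0, carry into field.
Longitude field A = 0; +1 → 1 = B.
Latitude subsquare b = 1; +1 → 2 = c.

BG04ac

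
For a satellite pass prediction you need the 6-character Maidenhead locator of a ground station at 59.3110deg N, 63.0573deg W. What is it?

Shift to the Maidenhead origin (180°W, 90°S): lon 116.9427, lat 149.3110.
Field: 116.9427/20 → 5 → F, 149.3110/10 → 14 → O; chars FO.
Square: 16.9427/2 → 8, 9.3110/1 → 9; chars 89.
Subsquare: 0.9427/0.0833333 → 11 → l, 0.3110/0.0416667 → 7 → h; chars lh.

FO89lh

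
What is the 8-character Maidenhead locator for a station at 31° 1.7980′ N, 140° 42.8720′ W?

Add 180° to longitude and 90° to latitude: 39.28547, 121.02997.
Field: lon ⌊39.28547/20⌋ = 1 → B; lat ⌊121.02997/10⌋ = 12 → M.
Square: lon ⌊19.28547/2⌋ = 9; lat ⌊1.02997/1⌋ = 1.
Subsquare: lon ⌊1.28547/0.0833333⌋ = 15 → p; lat ⌊0.02997/0.0416667⌋ = 0 → a.
Extended square: lon ⌊0.03547/0.00833333⌋ = 4; lat ⌊0.02997/0.00416667⌋ = 7.

BM91pa47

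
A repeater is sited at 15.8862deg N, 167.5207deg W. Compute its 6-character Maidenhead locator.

AK65fv

Shift to the Maidenhead origin (180°W, 90°S): lon 12.4793, lat 105.8862.
Field: 12.4793/20 → 0 → A, 105.8862/10 → 10 → K; chars AK.
Square: 12.4793/2 → 6, 5.8862/1 → 5; chars 65.
Subsquare: 0.4793/0.0833333 → 5 → f, 0.8862/0.0416667 → 21 → v; chars fv.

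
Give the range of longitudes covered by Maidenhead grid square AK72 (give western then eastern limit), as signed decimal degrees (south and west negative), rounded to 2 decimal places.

Field A=0, K=10: +0·20° lon, +10·10° lat → SW at lon -180°, lat 10°.
Square 7, 2: +7·2° lon, +2·1° lat → SW at lon -166°, lat 12°.
Cell spans 2° lon × 1° lat.
west -166.00, east -164.00.

-166.00, -164.00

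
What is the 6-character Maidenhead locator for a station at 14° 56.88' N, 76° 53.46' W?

FK14nw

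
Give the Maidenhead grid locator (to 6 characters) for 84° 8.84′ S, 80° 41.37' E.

NA05iu

Add 180° to longitude and 90° to latitude: 260.6895, 5.8527.
Field: lon ⌊260.6895/20⌋ = 13 → N; lat ⌊5.8527/10⌋ = 0 → A.
Square: lon ⌊0.6895/2⌋ = 0; lat ⌊5.8527/1⌋ = 5.
Subsquare: lon ⌊0.6895/0.0833333⌋ = 8 → i; lat ⌊0.8527/0.0416667⌋ = 20 → u.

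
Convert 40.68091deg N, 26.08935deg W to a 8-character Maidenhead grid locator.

Offset from 180°W / 90°S: lon 153.91065°, lat 130.68091°.
Field: lon ⌊153.91065/20⌋ = 7 → H; lat ⌊130.68091/10⌋ = 13 → N.
Square: lon ⌊13.91065/2⌋ = 6; lat ⌊0.68091/1⌋ = 0.
Subsquare: lon ⌊1.91065/0.0833333⌋ = 22 → w; lat ⌊0.68091/0.0416667⌋ = 16 → q.
Extended square: lon ⌊0.07732/0.00833333⌋ = 9; lat ⌊0.01424/0.00416667⌋ = 3.

HN60wq93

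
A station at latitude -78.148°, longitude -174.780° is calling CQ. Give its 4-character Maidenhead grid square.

Offset from 180°W / 90°S: lon 5.22°, lat 11.85°.
Field: lon ⌊5.22/20⌋ = 0 → A; lat ⌊11.85/10⌋ = 1 → B.
Square: lon ⌊5.22/2⌋ = 2; lat ⌊1.85/1⌋ = 1.

AB21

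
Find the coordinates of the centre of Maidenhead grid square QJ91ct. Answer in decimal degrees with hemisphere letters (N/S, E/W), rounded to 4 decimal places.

Field Q=16, J=9: +16·20° lon, +9·10° lat → SW at lon 140°, lat 0°.
Square 9, 1: +9·2° lon, +1·1° lat → SW at lon 158°, lat 1°.
Subsquare c=2, t=19: +2·0.0833333° lon, +19·0.0416667° lat → SW at lon 158.167°, lat 1.79167°.
Cell spans 0.0833333° lon × 0.0416667° lat. Centre is SW corner plus half of each.
latitude 1.8125° N, longitude 158.2083° E.

1.8125° N, 158.2083° E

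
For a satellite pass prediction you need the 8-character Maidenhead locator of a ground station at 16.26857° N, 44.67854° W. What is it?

GK76pg84

Add 180° to longitude and 90° to latitude: 135.32146, 106.26857.
Field: lon ⌊135.32146/20⌋ = 6 → G; lat ⌊106.26857/10⌋ = 10 → K.
Square: lon ⌊15.32146/2⌋ = 7; lat ⌊6.26857/1⌋ = 6.
Subsquare: lon ⌊1.32146/0.0833333⌋ = 15 → p; lat ⌊0.26857/0.0416667⌋ = 6 → g.
Extended square: lon ⌊0.07146/0.00833333⌋ = 8; lat ⌊0.01857/0.00416667⌋ = 4.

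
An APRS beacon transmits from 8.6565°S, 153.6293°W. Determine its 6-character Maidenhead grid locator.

BI31ei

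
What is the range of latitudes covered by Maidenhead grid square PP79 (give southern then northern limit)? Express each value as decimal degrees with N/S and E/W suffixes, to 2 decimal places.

69.00° N, 70.00° N

Field P=15, P=15: +15·20° lon, +15·10° lat → SW at lon 120°, lat 60°.
Square 7, 9: +7·2° lon, +9·1° lat → SW at lon 134°, lat 69°.
Cell spans 2° lon × 1° lat.
south 69.00° N, north 70.00° N.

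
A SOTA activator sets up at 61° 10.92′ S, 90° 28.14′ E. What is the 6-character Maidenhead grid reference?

NC58ft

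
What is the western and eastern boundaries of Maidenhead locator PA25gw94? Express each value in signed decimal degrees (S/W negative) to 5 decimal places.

124.57500, 124.58333

Field P=15, A=0: +15·20° lon, +0·10° lat → SW at lon 120°, lat -90°.
Square 2, 5: +2·2° lon, +5·1° lat → SW at lon 124°, lat -85°.
Subsquare g=6, w=22: +6·0.0833333° lon, +22·0.0416667° lat → SW at lon 124.5°, lat -84.0833°.
Extended square 9, 4: +9·0.00833333° lon, +4·0.00416667° lat → SW at lon 124.575°, lat -84.0667°.
Cell spans 0.00833333° lon × 0.00416667° lat.
west 124.57500, east 124.58333.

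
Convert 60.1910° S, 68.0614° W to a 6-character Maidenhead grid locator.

FC59xt

Add 180° to longitude and 90° to latitude: 111.9386, 29.8090.
Field (20°×10°, letters A–R): lon ⌊111.9386/20⌋ = 5 → F; lat ⌊29.8090/10⌋ = 2 → C.
Square (2°×1°, digits 0–9): lon ⌊11.9386/2⌋ = 5; lat ⌊9.8090/1⌋ = 9.
Subsquare (5′×2.5′, letters a–x): lon ⌊1.9386/0.0833333⌋ = 23 → x; lat ⌊0.8090/0.0416667⌋ = 19 → t.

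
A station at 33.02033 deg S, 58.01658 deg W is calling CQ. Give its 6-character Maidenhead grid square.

GF06xx

Add 180° to longitude and 90° to latitude: 121.9834, 56.9797.
Field: 121.9834/20 → 6 → G, 56.9797/10 → 5 → F; chars GF.
Square: 1.9834/2 → 0, 6.9797/1 → 6; chars 06.
Subsquare: 1.9834/0.0833333 → 23 → x, 0.9797/0.0416667 → 23 → x; chars xx.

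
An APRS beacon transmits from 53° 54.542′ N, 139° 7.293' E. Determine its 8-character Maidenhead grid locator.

Add 180° to longitude and 90° to latitude: 319.12155, 143.90903.
Field (20°×10°, letters A–R): 319.12155/20 → 15 → P, 143.90903/10 → 14 → O; chars PO.
Square (2°×1°, digits 0–9): 19.12155/2 → 9, 3.90903/1 → 3; chars 93.
Subsquare (5′×2.5′, letters a–x): 1.12155/0.0833333 → 13 → n, 0.90903/0.0416667 → 21 → v; chars nv.
Extended square (30″×15″, digits 0–9): 0.03822/0.00833333 → 4, 0.03403/0.00416667 → 8; chars 48.

PO93nv48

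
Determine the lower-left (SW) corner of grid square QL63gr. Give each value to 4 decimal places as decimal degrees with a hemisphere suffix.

23.7083° N, 152.5000° E

Field Q=16, L=11: +16·20° lon, +11·10° lat → SW at lon 140°, lat 20°.
Square 6, 3: +6·2° lon, +3·1° lat → SW at lon 152°, lat 23°.
Subsquare g=6, r=17: +6·0.0833333° lon, +17·0.0416667° lat → SW at lon 152.5°, lat 23.7083°.
latitude 23.7083° N, longitude 152.5000° E.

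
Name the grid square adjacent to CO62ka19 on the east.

CO62ka29

Longitude extended square 1; +1 → 2.
The latitude characters are unchanged.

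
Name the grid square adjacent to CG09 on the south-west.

BG98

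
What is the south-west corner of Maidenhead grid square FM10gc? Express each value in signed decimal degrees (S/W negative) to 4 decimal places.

Field F=5, M=12: +5·20° lon, +12·10° lat → SW at lon -80°, lat 30°.
Square 1, 0: +1·2° lon, +0·1° lat → SW at lon -78°, lat 30°.
Subsquare g=6, c=2: +6·0.0833333° lon, +2·0.0416667° lat → SW at lon -77.5°, lat 30.0833°.
latitude 30.0833, longitude -77.5000.

30.0833, -77.5000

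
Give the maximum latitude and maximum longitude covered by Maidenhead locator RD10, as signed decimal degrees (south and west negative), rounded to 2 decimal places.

-59.00, 164.00

Field R=17, D=3: +17·20° lon, +3·10° lat → SW at lon 160°, lat -60°.
Square 1, 0: +1·2° lon, +0·1° lat → SW at lon 162°, lat -60°.
Cell spans 2° lon × 1° lat. NE corner is SW corner plus one full cell.
latitude -59.00, longitude 164.00.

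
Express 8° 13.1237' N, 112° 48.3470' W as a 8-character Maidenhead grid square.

Add 180° to longitude and 90° to latitude: 67.19422, 98.21873.
Field: lon ⌊67.19422/20⌋ = 3 → D; lat ⌊98.21873/10⌋ = 9 → J.
Square: lon ⌊7.19422/2⌋ = 3; lat ⌊8.21873/1⌋ = 8.
Subsquare: lon ⌊1.19422/0.0833333⌋ = 14 → o; lat ⌊0.21873/0.0416667⌋ = 5 → f.
Extended square: lon ⌊0.02755/0.00833333⌋ = 3; lat ⌊0.01039/0.00416667⌋ = 2.

DJ38of32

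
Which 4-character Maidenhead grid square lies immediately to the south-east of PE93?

QE02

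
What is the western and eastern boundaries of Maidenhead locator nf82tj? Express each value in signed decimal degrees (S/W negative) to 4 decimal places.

97.5833, 97.6667

Field N=13, F=5: +13·20° lon, +5·10° lat → SW at lon 80°, lat -40°.
Square 8, 2: +8·2° lon, +2·1° lat → SW at lon 96°, lat -38°.
Subsquare t=19, j=9: +19·0.0833333° lon, +9·0.0416667° lat → SW at lon 97.5833°, lat -37.625°.
Cell spans 0.0833333° lon × 0.0416667° lat.
west 97.5833, east 97.6667.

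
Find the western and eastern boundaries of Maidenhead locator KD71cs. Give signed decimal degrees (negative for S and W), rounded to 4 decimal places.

34.1667, 34.2500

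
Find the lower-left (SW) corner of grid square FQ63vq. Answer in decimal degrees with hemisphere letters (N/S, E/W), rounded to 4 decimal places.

73.6667° N, 66.2500° W

Field F=5, Q=16: +5·20° lon, +16·10° lat → SW at lon -80°, lat 70°.
Square 6, 3: +6·2° lon, +3·1° lat → SW at lon -68°, lat 73°.
Subsquare v=21, q=16: +21·0.0833333° lon, +16·0.0416667° lat → SW at lon -66.25°, lat 73.6667°.
latitude 73.6667° N, longitude 66.2500° W.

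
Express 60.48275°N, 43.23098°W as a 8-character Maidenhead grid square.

GP80jl25

Shift to the Maidenhead origin (180°W, 90°S): lon 136.76902, lat 150.48275.
Field: lon ⌊136.76902/20⌋ = 6 → G; lat ⌊150.48275/10⌋ = 15 → P.
Square: lon ⌊16.76902/2⌋ = 8; lat ⌊0.48275/1⌋ = 0.
Subsquare: lon ⌊0.76902/0.0833333⌋ = 9 → j; lat ⌊0.48275/0.0416667⌋ = 11 → l.
Extended square: lon ⌊0.01902/0.00833333⌋ = 2; lat ⌊0.02442/0.00416667⌋ = 5.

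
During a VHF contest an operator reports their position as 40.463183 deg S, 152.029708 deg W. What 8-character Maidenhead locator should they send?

BE39xm68

Shift to the Maidenhead origin (180°W, 90°S): lon 27.97029, lat 49.53682.
Field (20°×10°, letters A–R): 27.97029/20 → 1 → B, 49.53682/10 → 4 → E; chars BE.
Square (2°×1°, digits 0–9): 7.97029/2 → 3, 9.53682/1 → 9; chars 39.
Subsquare (5′×2.5′, letters a–x): 1.97029/0.0833333 → 23 → x, 0.53682/0.0416667 → 12 → m; chars xm.
Extended square (30″×15″, digits 0–9): 0.05363/0.00833333 → 6, 0.03682/0.00416667 → 8; chars 68.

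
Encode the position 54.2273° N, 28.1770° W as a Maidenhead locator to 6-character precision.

HO54vf

Add 180° to longitude and 90° to latitude: 151.8230, 144.2273.
Field: lon ⌊151.8230/20⌋ = 7 → H; lat ⌊144.2273/10⌋ = 14 → O.
Square: lon ⌊11.8230/2⌋ = 5; lat ⌊4.2273/1⌋ = 4.
Subsquare: lon ⌊1.8230/0.0833333⌋ = 21 → v; lat ⌊0.2273/0.0416667⌋ = 5 → f.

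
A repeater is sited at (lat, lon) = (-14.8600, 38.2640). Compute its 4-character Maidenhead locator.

KH95

Shift to the Maidenhead origin (180°W, 90°S): lon 218.26, lat 75.14.
Field (20°×10°, letters A–R): lon ⌊218.26/20⌋ = 10 → K; lat ⌊75.14/10⌋ = 7 → H.
Square (2°×1°, digits 0–9): lon ⌊18.26/2⌋ = 9; lat ⌊5.14/1⌋ = 5.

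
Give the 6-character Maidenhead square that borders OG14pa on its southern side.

OG13px

Latitude subsquare a = 0; −1 → -1, wraps to 23 = x, carry into square.
Latitude square 4; −1 → 3.
The longitude characters are unchanged.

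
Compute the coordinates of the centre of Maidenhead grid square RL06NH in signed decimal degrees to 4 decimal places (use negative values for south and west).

Field R=17, L=11: +17·20° lon, +11·10° lat → SW at lon 160°, lat 20°.
Square 0, 6: +0·2° lon, +6·1° lat → SW at lon 160°, lat 26°.
Subsquare n=13, h=7: +13·0.0833333° lon, +7·0.0416667° lat → SW at lon 161.083°, lat 26.2917°.
Cell spans 0.0833333° lon × 0.0416667° lat. Centre is SW corner plus half of each.
latitude 26.3125, longitude 161.1250.

26.3125, 161.1250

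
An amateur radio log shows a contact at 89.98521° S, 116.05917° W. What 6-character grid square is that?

Offset from 180°W / 90°S: lon 63.9408°, lat 0.0148°.
Field (20°×10°, letters A–R): 63.9408/20 → 3 → D, 0.0148/10 → 0 → A; chars DA.
Square (2°×1°, digits 0–9): 3.9408/2 → 1, 0.0148/1 → 0; chars 10.
Subsquare (5′×2.5′, letters a–x): 1.9408/0.0833333 → 23 → x, 0.0148/0.0416667 → 0 → a; chars xa.

DA10xa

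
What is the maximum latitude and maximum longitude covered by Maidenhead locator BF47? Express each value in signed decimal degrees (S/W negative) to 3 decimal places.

Field B=1, F=5: +1·20° lon, +5·10° lat → SW at lon -160°, lat -40°.
Square 4, 7: +4·2° lon, +7·1° lat → SW at lon -152°, lat -33°.
Cell spans 2° lon × 1° lat. NE corner is SW corner plus one full cell.
latitude -32.000, longitude -150.000.

-32.000, -150.000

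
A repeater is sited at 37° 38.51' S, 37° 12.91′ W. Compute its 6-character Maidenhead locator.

HF12ji

Shift to the Maidenhead origin (180°W, 90°S): lon 142.7848, lat 52.3582.
Field (20°×10°, letters A–R): lon ⌊142.7848/20⌋ = 7 → H; lat ⌊52.3582/10⌋ = 5 → F.
Square (2°×1°, digits 0–9): lon ⌊2.7848/2⌋ = 1; lat ⌊2.3582/1⌋ = 2.
Subsquare (5′×2.5′, letters a–x): lon ⌊0.7848/0.0833333⌋ = 9 → j; lat ⌊0.3582/0.0416667⌋ = 8 → i.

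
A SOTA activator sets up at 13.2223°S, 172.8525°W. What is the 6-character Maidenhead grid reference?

AH36ns

Offset from 180°W / 90°S: lon 7.1475°, lat 76.7777°.
Field: 7.1475/20 → 0 → A, 76.7777/10 → 7 → H; chars AH.
Square: 7.1475/2 → 3, 6.7777/1 → 6; chars 36.
Subsquare: 1.1475/0.0833333 → 13 → n, 0.7777/0.0416667 → 18 → s; chars ns.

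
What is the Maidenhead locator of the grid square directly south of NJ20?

NI29

Latitude square 0; −1 → -1, wraps to 9, carry into field.
Latitude field J = 9; −1 → 8 = I.
The longitude characters are unchanged.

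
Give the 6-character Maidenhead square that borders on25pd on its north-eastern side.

Longitude subsquare p = 15; +1 → 16 = q.
Latitude subsquare d = 3; +1 → 4 = e.

ON25qe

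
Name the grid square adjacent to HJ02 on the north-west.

Longitude square 0; −1 → -1, wraps to 9, carry into field.
Longitude field H = 7; −1 → 6 = G.
Latitude square 2; +1 → 3.

GJ93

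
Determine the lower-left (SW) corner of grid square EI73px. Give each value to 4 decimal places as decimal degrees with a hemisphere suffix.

6.0417° S, 84.7500° W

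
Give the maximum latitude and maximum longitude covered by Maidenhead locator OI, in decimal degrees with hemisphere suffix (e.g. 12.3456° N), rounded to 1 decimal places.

0.0° N, 120.0° E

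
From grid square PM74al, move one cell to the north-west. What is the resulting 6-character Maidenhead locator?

Longitude subsquare a = 0; −1 → -1, wraps to 23 = x, carry into square.
Longitude square 7; −1 → 6.
Latitude subsquare l = 11; +1 → 12 = m.

PM64xm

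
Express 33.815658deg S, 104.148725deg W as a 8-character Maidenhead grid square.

DF76we24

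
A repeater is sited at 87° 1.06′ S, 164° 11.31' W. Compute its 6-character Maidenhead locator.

Offset from 180°W / 90°S: lon 15.8115°, lat 2.9823°.
Field: 15.8115/20 → 0 → A, 2.9823/10 → 0 → A; chars AA.
Square: 15.8115/2 → 7, 2.9823/1 → 2; chars 72.
Subsquare: 1.8115/0.0833333 → 21 → v, 0.9823/0.0416667 → 23 → x; chars vx.

AA72vx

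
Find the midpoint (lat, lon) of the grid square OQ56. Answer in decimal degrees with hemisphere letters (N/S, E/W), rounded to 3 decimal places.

76.500° N, 111.000° E

Field O=14, Q=16: +14·20° lon, +16·10° lat → SW at lon 100°, lat 70°.
Square 5, 6: +5·2° lon, +6·1° lat → SW at lon 110°, lat 76°.
Cell spans 2° lon × 1° lat. Centre is SW corner plus half of each.
latitude 76.500° N, longitude 111.000° E.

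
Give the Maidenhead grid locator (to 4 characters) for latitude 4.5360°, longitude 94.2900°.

NJ74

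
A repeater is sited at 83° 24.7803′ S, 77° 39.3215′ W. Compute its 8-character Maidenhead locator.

FA16eo10

Shift to the Maidenhead origin (180°W, 90°S): lon 102.34464, lat 6.58700.
Field (20°×10°, letters A–R): lon ⌊102.34464/20⌋ = 5 → F; lat ⌊6.58700/10⌋ = 0 → A.
Square (2°×1°, digits 0–9): lon ⌊2.34464/2⌋ = 1; lat ⌊6.58700/1⌋ = 6.
Subsquare (5′×2.5′, letters a–x): lon ⌊0.34464/0.0833333⌋ = 4 → e; lat ⌊0.58700/0.0416667⌋ = 14 → o.
Extended square (30″×15″, digits 0–9): lon ⌊0.01131/0.00833333⌋ = 1; lat ⌊0.00366/0.00416667⌋ = 0.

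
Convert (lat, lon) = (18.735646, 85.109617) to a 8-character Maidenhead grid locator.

Shift to the Maidenhead origin (180°W, 90°S): lon 265.10962, lat 108.73565.
Field: lon ⌊265.10962/20⌋ = 13 → N; lat ⌊108.73565/10⌋ = 10 → K.
Square: lon ⌊5.10962/2⌋ = 2; lat ⌊8.73565/1⌋ = 8.
Subsquare: lon ⌊1.10962/0.0833333⌋ = 13 → n; lat ⌊0.73565/0.0416667⌋ = 17 → r.
Extended square: lon ⌊0.02628/0.00833333⌋ = 3; lat ⌊0.02731/0.00416667⌋ = 6.

NK28nr36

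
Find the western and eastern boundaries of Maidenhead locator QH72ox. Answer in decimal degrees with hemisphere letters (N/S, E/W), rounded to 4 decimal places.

155.1667° E, 155.2500° E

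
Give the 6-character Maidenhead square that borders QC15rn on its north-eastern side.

QC15so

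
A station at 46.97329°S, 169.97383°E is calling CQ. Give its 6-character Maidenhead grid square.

Shift to the Maidenhead origin (180°W, 90°S): lon 349.9738, lat 43.0267.
Field (20°×10°, letters A–R): lon ⌊349.9738/20⌋ = 17 → R; lat ⌊43.0267/10⌋ = 4 → E.
Square (2°×1°, digits 0–9): lon ⌊9.9738/2⌋ = 4; lat ⌊3.0267/1⌋ = 3.
Subsquare (5′×2.5′, letters a–x): lon ⌊1.9738/0.0833333⌋ = 23 → x; lat ⌊0.0267/0.0416667⌋ = 0 → a.

RE43xa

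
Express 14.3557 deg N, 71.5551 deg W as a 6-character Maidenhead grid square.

FK44fi

Add 180° to longitude and 90° to latitude: 108.4449, 104.3557.
Field (20°×10°, letters A–R): lon ⌊108.4449/20⌋ = 5 → F; lat ⌊104.3557/10⌋ = 10 → K.
Square (2°×1°, digits 0–9): lon ⌊8.4449/2⌋ = 4; lat ⌊4.3557/1⌋ = 4.
Subsquare (5′×2.5′, letters a–x): lon ⌊0.4449/0.0833333⌋ = 5 → f; lat ⌊0.3557/0.0416667⌋ = 8 → i.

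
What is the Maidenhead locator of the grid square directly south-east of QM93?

RM02

Longitude square 9; +1 → 10, wraps to 0, carry into field.
Longitude field Q = 16; +1 → 17 = R.
Latitude square 3; −1 → 2.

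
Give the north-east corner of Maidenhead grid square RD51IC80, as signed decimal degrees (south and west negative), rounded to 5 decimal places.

Field R=17, D=3: +17·20° lon, +3·10° lat → SW at lon 160°, lat -60°.
Square 5, 1: +5·2° lon, +1·1° lat → SW at lon 170°, lat -59°.
Subsquare i=8, c=2: +8·0.0833333° lon, +2·0.0416667° lat → SW at lon 170.667°, lat -58.9167°.
Extended square 8, 0: +8·0.00833333° lon, +0·0.00416667° lat → SW at lon 170.733°, lat -58.9167°.
Cell spans 0.00833333° lon × 0.00416667° lat. NE corner is SW corner plus one full cell.
latitude -58.91250, longitude 170.74167.

-58.91250, 170.74167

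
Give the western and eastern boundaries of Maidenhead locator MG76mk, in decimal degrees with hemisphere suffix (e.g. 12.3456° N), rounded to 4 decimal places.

75.0000° E, 75.0833° E

Field M=12, G=6: +12·20° lon, +6·10° lat → SW at lon 60°, lat -30°.
Square 7, 6: +7·2° lon, +6·1° lat → SW at lon 74°, lat -24°.
Subsquare m=12, k=10: +12·0.0833333° lon, +10·0.0416667° lat → SW at lon 75°, lat -23.5833°.
Cell spans 0.0833333° lon × 0.0416667° lat.
west 75.0000° E, east 75.0833° E.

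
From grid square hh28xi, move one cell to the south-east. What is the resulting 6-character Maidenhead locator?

HH38ah

Longitude subsquare x = 23; +1 → 24, wraps to 0 = a, carry into square.
Longitude square 2; +1 → 3.
Latitude subsquare i = 8; −1 → 7 = h.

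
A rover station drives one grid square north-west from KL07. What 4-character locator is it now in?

JL98

Longitude square 0; −1 → -1, wraps to 9, carry into field.
Longitude field K = 10; −1 → 9 = J.
Latitude square 7; +1 → 8.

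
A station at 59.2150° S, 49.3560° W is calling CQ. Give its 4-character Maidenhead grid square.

GD50

Add 180° to longitude and 90° to latitude: 130.64, 30.78.
Field (20°×10°, letters A–R): 130.64/20 → 6 → G, 30.78/10 → 3 → D; chars GD.
Square (2°×1°, digits 0–9): 10.64/2 → 5, 0.78/1 → 0; chars 50.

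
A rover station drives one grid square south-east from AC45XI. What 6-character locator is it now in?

Longitude subsquare x = 23; +1 → 24, wraps to 0 = a, carry into square.
Longitude square 4; +1 → 5.
Latitude subsquare i = 8; −1 → 7 = h.

AC55ah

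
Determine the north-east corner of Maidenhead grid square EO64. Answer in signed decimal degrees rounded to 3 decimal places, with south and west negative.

Field E=4, O=14: +4·20° lon, +14·10° lat → SW at lon -100°, lat 50°.
Square 6, 4: +6·2° lon, +4·1° lat → SW at lon -88°, lat 54°.
Cell spans 2° lon × 1° lat. NE corner is SW corner plus one full cell.
latitude 55.000, longitude -86.000.

55.000, -86.000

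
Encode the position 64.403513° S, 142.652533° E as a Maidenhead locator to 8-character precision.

Shift to the Maidenhead origin (180°W, 90°S): lon 322.65253, lat 25.59649.
Field (20°×10°, letters A–R): 322.65253/20 → 16 → Q, 25.59649/10 → 2 → C; chars QC.
Square (2°×1°, digits 0–9): 2.65253/2 → 1, 5.59649/1 → 5; chars 15.
Subsquare (5′×2.5′, letters a–x): 0.65253/0.0833333 → 7 → h, 0.59649/0.0416667 → 14 → o; chars ho.
Extended square (30″×15″, digits 0–9): 0.06920/0.00833333 → 8, 0.01315/0.00416667 → 3; chars 83.

QC15ho83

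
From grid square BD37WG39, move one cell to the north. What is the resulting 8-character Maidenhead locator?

BD37wh30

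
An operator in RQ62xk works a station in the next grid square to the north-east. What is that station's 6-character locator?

RQ72al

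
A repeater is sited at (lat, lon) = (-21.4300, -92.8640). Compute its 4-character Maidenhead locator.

Add 180° to longitude and 90° to latitude: 87.14, 68.57.
Field: 87.14/20 → 4 → E, 68.57/10 → 6 → G; chars EG.
Square: 7.14/2 → 3, 8.57/1 → 8; chars 38.

EG38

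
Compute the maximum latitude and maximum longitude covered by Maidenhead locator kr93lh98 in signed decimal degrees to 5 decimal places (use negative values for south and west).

83.32917, 39.00000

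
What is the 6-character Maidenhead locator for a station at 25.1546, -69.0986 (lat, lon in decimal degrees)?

FL55kd

Offset from 180°W / 90°S: lon 110.9014°, lat 115.1546°.
Field: lon ⌊110.9014/20⌋ = 5 → F; lat ⌊115.1546/10⌋ = 11 → L.
Square: lon ⌊10.9014/2⌋ = 5; lat ⌊5.1546/1⌋ = 5.
Subsquare: lon ⌊0.9014/0.0833333⌋ = 10 → k; lat ⌊0.1546/0.0416667⌋ = 3 → d.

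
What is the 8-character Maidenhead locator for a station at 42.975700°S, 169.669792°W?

Add 180° to longitude and 90° to latitude: 10.33021, 47.02430.
Field: 10.33021/20 → 0 → A, 47.02430/10 → 4 → E; chars AE.
Square: 10.33021/2 → 5, 7.02430/1 → 7; chars 57.
Subsquare: 0.33021/0.0833333 → 3 → d, 0.02430/0.0416667 → 0 → a; chars da.
Extended square: 0.08021/0.00833333 → 9, 0.02430/0.00416667 → 5; chars 95.

AE57da95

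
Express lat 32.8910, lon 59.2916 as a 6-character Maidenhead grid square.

Shift to the Maidenhead origin (180°W, 90°S): lon 239.2916, lat 122.8910.
Field: 239.2916/20 → 11 → L, 122.8910/10 → 12 → M; chars LM.
Square: 19.2916/2 → 9, 2.8910/1 → 2; chars 92.
Subsquare: 1.2916/0.0833333 → 15 → p, 0.8910/0.0416667 → 21 → v; chars pv.

LM92pv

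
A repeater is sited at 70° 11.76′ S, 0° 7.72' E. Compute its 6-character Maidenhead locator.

Shift to the Maidenhead origin (180°W, 90°S): lon 180.1287, lat 19.8040.
Field: lon ⌊180.1287/20⌋ = 9 → J; lat ⌊19.8040/10⌋ = 1 → B.
Square: lon ⌊0.1287/2⌋ = 0; lat ⌊9.8040/1⌋ = 9.
Subsquare: lon ⌊0.1287/0.0833333⌋ = 1 → b; lat ⌊0.8040/0.0416667⌋ = 19 → t.

JB09bt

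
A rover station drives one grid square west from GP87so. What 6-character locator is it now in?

GP87ro

Longitude subsquare s = 18; −1 → 17 = r.
The latitude characters are unchanged.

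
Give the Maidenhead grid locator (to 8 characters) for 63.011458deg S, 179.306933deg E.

RC96px67

Offset from 180°W / 90°S: lon 359.30693°, lat 26.98854°.
Field: lon ⌊359.30693/20⌋ = 17 → R; lat ⌊26.98854/10⌋ = 2 → C.
Square: lon ⌊19.30693/2⌋ = 9; lat ⌊6.98854/1⌋ = 6.
Subsquare: lon ⌊1.30693/0.0833333⌋ = 15 → p; lat ⌊0.98854/0.0416667⌋ = 23 → x.
Extended square: lon ⌊0.05693/0.00833333⌋ = 6; lat ⌊0.03021/0.00416667⌋ = 7.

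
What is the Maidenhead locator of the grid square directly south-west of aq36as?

AQ26xr

Longitude subsquare a = 0; −1 → -1, wraps to 23 = x, carry into square.
Longitude square 3; −1 → 2.
Latitude subsquare s = 18; −1 → 17 = r.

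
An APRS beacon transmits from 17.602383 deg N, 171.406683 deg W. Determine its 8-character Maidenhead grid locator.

AK47ho14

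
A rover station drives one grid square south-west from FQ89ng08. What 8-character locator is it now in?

Longitude extended square 0; −1 → -1, wraps to 9, carry into subsquare.
Longitude subsquare n = 13; −1 → 12 = m.
Latitude extended square 8; −1 → 7.

FQ89mg97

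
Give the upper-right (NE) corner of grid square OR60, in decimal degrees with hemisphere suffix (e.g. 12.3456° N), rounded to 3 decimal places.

Field O=14, R=17: +14·20° lon, +17·10° lat → SW at lon 100°, lat 80°.
Square 6, 0: +6·2° lon, +0·1° lat → SW at lon 112°, lat 80°.
Cell spans 2° lon × 1° lat. NE corner is SW corner plus one full cell.
latitude 81.000° N, longitude 114.000° E.

81.000° N, 114.000° E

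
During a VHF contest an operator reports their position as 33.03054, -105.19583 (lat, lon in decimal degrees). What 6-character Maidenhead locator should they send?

DM73ja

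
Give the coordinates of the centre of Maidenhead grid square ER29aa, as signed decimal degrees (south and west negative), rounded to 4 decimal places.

89.0208, -95.9583

Field E=4, R=17: +4·20° lon, +17·10° lat → SW at lon -100°, lat 80°.
Square 2, 9: +2·2° lon, +9·1° lat → SW at lon -96°, lat 89°.
Subsquare a=0, a=0: +0·0.0833333° lon, +0·0.0416667° lat → SW at lon -96°, lat 89°.
Cell spans 0.0833333° lon × 0.0416667° lat. Centre is SW corner plus half of each.
latitude 89.0208, longitude -95.9583.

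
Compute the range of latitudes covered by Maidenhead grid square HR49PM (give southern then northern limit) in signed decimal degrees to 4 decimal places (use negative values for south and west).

89.5000, 89.5417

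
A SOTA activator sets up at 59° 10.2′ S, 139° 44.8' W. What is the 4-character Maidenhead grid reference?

Add 180° to longitude and 90° to latitude: 40.25, 30.83.
Field: lon ⌊40.25/20⌋ = 2 → C; lat ⌊30.83/10⌋ = 3 → D.
Square: lon ⌊0.25/2⌋ = 0; lat ⌊0.83/1⌋ = 0.

CD00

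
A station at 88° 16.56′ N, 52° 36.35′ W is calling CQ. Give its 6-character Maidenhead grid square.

GR38qg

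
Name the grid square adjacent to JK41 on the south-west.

JK30

Longitude square 4; −1 → 3.
Latitude square 1; −1 → 0.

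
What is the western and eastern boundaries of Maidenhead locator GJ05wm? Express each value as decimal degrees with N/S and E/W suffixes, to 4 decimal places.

Field G=6, J=9: +6·20° lon, +9·10° lat → SW at lon -60°, lat 0°.
Square 0, 5: +0·2° lon, +5·1° lat → SW at lon -60°, lat 5°.
Subsquare w=22, m=12: +22·0.0833333° lon, +12·0.0416667° lat → SW at lon -58.1667°, lat 5.5°.
Cell spans 0.0833333° lon × 0.0416667° lat.
west 58.1667° W, east 58.0833° W.

58.1667° W, 58.0833° W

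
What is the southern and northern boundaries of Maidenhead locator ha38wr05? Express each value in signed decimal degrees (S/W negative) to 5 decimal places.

-81.27083, -81.26667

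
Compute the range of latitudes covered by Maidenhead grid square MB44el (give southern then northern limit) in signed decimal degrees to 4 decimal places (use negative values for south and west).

-75.5417, -75.5000

Field M=12, B=1: +12·20° lon, +1·10° lat → SW at lon 60°, lat -80°.
Square 4, 4: +4·2° lon, +4·1° lat → SW at lon 68°, lat -76°.
Subsquare e=4, l=11: +4·0.0833333° lon, +11·0.0416667° lat → SW at lon 68.3333°, lat -75.5417°.
Cell spans 0.0833333° lon × 0.0416667° lat.
south -75.5417, north -75.5000.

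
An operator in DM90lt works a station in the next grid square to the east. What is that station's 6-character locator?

DM90mt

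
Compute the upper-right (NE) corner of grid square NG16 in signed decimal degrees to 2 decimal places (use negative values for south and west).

-23.00, 84.00

Field N=13, G=6: +13·20° lon, +6·10° lat → SW at lon 80°, lat -30°.
Square 1, 6: +1·2° lon, +6·1° lat → SW at lon 82°, lat -24°.
Cell spans 2° lon × 1° lat. NE corner is SW corner plus one full cell.
latitude -23.00, longitude 84.00.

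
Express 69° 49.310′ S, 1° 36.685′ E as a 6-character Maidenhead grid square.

Add 180° to longitude and 90° to latitude: 181.6114, 20.1782.
Field: 181.6114/20 → 9 → J, 20.1782/10 → 2 → C; chars JC.
Square: 1.6114/2 → 0, 0.1782/1 → 0; chars 00.
Subsquare: 1.6114/0.0833333 → 19 → t, 0.1782/0.0416667 → 4 → e; chars te.

JC00te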